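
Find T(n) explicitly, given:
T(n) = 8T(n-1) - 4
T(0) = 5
First-order linear non-homogeneous.
Homogeneous solution: T_h(n) = A·(8)^n.
Try constant particular solution T_p = K: K = 8K - 4 ⇒ K = \frac{4}{7}.
General: T(n) = A·(8)^n + \frac{4}{7}.
Apply T(0) = 5: A + \frac{4}{7} = 5 ⇒ A = \frac{31}{7}.
So T(n) = \frac{31 \cdot 8^{n}}{7} + \frac{4}{7}.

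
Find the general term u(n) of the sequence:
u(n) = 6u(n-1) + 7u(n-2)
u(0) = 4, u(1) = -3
Characteristic equation: x² - 6x - 7 = 0, which factors as (x - (7))(x - (-1)) = 0.
Roots r₁ = 7, r₂ = -1 (distinct).
General solution: u(n) = A·(7)^n + B·(-1)^n.
From u(0) = 4: A + B = 4.
From u(1) = -3: 7A - B = -3.
Solving: A = \frac{1}{8}, B = \frac{31}{8}.
So u(n) = \frac{31 \left(-1\right)^{n}}{8} + \frac{7^{n}}{8}.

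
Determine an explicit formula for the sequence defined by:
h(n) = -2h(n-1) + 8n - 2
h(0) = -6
First-order linear with linear forcing.
Homogeneous solution: h_h(n) = A·(-2)^n.
Try particular h_p(n) = pn + q. Substituting:
  pn + q = -2(p(n-1) + q) + 8n - 2.
Matching the n-coefficient: p = -2p + 8 ⇒ p = \frac{8}{3}.
Matching constants: q = 2p - 2q - 2 ⇒ q = \frac{10}{9}.
General: h(n) = A·(-2)^n + \frac{8 n}{3} + \frac{10}{9}.
Apply h(0) = -6: A + \frac{10}{9} = -6 ⇒ A = - \frac{64}{9}.
So h(n) = - \frac{64 \left(-2\right)^{n}}{9} + \frac{8 n}{3} + \frac{10}{9}.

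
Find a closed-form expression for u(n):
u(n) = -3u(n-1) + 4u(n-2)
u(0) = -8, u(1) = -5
Characteristic equation: x² + 3x - 4 = 0, which factors as (x - (-4))(x - (1)) = 0.
Roots r₁ = -4, r₂ = 1 (distinct).
General solution: u(n) = A·(-4)^n + B·(1)^n.
From u(0) = -8: A + B = -8.
From u(1) = -5: -4A + B = -5.
Solving: A = - \frac{3}{5}, B = - \frac{37}{5}.
So u(n) = - \frac{3 \left(-4\right)^{n}}{5} - \frac{37}{5}.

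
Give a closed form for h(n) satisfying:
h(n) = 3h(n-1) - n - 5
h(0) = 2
First-order linear with linear forcing.
Homogeneous solution: h_h(n) = A·(3)^n.
Try particular h_p(n) = pn + q. Substituting:
  pn + q = 3(p(n-1) + q) - n - 5.
Matching the n-coefficient: p = 3p - 1 ⇒ p = \frac{1}{2}.
Matching constants: q = -3p + 3q - 5 ⇒ q = \frac{13}{4}.
General: h(n) = A·(3)^n + \frac{n}{2} + \frac{13}{4}.
Apply h(0) = 2: A + \frac{13}{4} = 2 ⇒ A = - \frac{5}{4}.
So h(n) = - \frac{5 \cdot 3^{n}}{4} + \frac{n}{2} + \frac{13}{4}.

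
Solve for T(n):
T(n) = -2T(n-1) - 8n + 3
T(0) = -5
First-order linear with linear forcing.
Homogeneous solution: T_h(n) = A·(-2)^n.
Try particular T_p(n) = pn + q. Substituting:
  pn + q = -2(p(n-1) + q) - 8n + 3.
Matching the n-coefficient: p = -2p - 8 ⇒ p = - \frac{8}{3}.
Matching constants: q = 2p - 2q + 3 ⇒ q = - \frac{7}{9}.
General: T(n) = A·(-2)^n - \frac{8 n}{3} - \frac{7}{9}.
Apply T(0) = -5: A - \frac{7}{9} = -5 ⇒ A = - \frac{38}{9}.
So T(n) = - \frac{38 \left(-2\right)^{n}}{9} - \frac{8 n}{3} - \frac{7}{9}.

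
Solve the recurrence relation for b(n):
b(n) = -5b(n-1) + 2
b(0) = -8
First-order linear non-homogeneous.
Homogeneous solution: b_h(n) = A·(-5)^n.
Try constant particular solution b_p = K: K = -5K + 2 ⇒ K = \frac{1}{3}.
General: b(n) = A·(-5)^n + \frac{1}{3}.
Apply b(0) = -8: A + \frac{1}{3} = -8 ⇒ A = - \frac{25}{3}.
So b(n) = \frac{1}{3} - \frac{25 \left(-5\right)^{n}}{3}.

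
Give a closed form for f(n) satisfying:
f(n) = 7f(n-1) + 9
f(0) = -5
First-order linear non-homogeneous.
Homogeneous solution: f_h(n) = A·(7)^n.
Try constant particular solution f_p = K: K = 7K + 9 ⇒ K = - \frac{3}{2}.
General: f(n) = A·(7)^n - \frac{3}{2}.
Apply f(0) = -5: A - \frac{3}{2} = -5 ⇒ A = - \frac{7}{2}.
So f(n) = - \frac{7 \cdot 7^{n}}{2} - \frac{3}{2}.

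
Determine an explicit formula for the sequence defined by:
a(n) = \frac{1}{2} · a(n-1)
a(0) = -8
Pure geometric recurrence with ratio \frac{1}{2}.
By induction a(n) = a(0) · (\frac{1}{2})^n = - 8 \cdot 2^{- n}.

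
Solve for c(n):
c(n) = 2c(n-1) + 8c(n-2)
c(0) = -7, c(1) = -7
Characteristic equation: x² - 2x - 8 = 0, which factors as (x - (4))(x - (-2)) = 0.
Roots r₁ = 4, r₂ = -2 (distinct).
General solution: c(n) = A·(4)^n + B·(-2)^n.
From c(0) = -7: A + B = -7.
From c(1) = -7: 4A - 2B = -7.
Solving: A = - \frac{7}{2}, B = - \frac{7}{2}.
So c(n) = - \frac{7 \left(-2\right)^{n}}{2} - \frac{7 \cdot 4^{n}}{2}.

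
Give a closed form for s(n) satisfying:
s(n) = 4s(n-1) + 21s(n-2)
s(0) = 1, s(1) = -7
Characteristic equation: x² - 4x - 21 = 0, which factors as (x - (7))(x - (-3)) = 0.
Roots r₁ = 7, r₂ = -3 (distinct).
General solution: s(n) = A·(7)^n + B·(-3)^n.
From s(0) = 1: A + B = 1.
From s(1) = -7: 7A - 3B = -7.
Solving: A = - \frac{2}{5}, B = \frac{7}{5}.
So s(n) = \frac{7 \left(-3\right)^{n}}{5} - \frac{2 \cdot 7^{n}}{5}.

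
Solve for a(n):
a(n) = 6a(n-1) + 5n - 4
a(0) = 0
First-order linear with linear forcing.
Homogeneous solution: a_h(n) = A·(6)^n.
Try particular a_p(n) = pn + q. Substituting:
  pn + q = 6(p(n-1) + q) + 5n - 4.
Matching the n-coefficient: p = 6p + 5 ⇒ p = -1.
Matching constants: q = -6p + 6q - 4 ⇒ q = - \frac{2}{5}.
General: a(n) = A·(6)^n - n - \frac{2}{5}.
Apply a(0) = 0: A - \frac{2}{5} = 0 ⇒ A = \frac{2}{5}.
So a(n) = \frac{2 \cdot 6^{n}}{5} - n - \frac{2}{5}.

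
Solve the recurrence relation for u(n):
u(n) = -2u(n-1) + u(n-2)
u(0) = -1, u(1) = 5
Characteristic equation: x² + 2x - 1 = 0.
Discriminant Δ = (-2)² + 4·(1) = 8.
Roots r₁,₂ = (-2 ± √8)/2, so r₁ = -1 + \sqrt{2}, r₂ = - \sqrt{2} - 1.
General solution: u(n) = A·r₁^n + B·r₂^n.
From the initial conditions, A + B = -1 and r₁A + r₂B = 5.
Since r₁ - r₂ = √8: A = (5 - (-1)r₂)/√8 = - \frac{1}{2} + \sqrt{2}, and B = -1 - A = - \sqrt{2} - \frac{1}{2}.
So u(n) = \left(- \frac{1}{2} + \sqrt{2}\right)\left(-1 + \sqrt{2}\right)^n + \left(- \sqrt{2} - \frac{1}{2}\right)\left(- \sqrt{2} - 1\right)^n.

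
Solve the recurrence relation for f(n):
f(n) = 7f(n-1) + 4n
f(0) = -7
First-order linear with linear forcing.
Homogeneous solution: f_h(n) = A·(7)^n.
Try particular f_p(n) = pn + q. Substituting:
  pn + q = 7(p(n-1) + q) + 4n.
Matching the n-coefficient: p = 7p + 4 ⇒ p = - \frac{2}{3}.
Matching constants: q = -7p + 7q ⇒ q = - \frac{7}{9}.
General: f(n) = A·(7)^n - \frac{2 n}{3} - \frac{7}{9}.
Apply f(0) = -7: A - \frac{7}{9} = -7 ⇒ A = - \frac{56}{9}.
So f(n) = - \frac{56 \cdot 7^{n}}{9} - \frac{2 n}{3} - \frac{7}{9}.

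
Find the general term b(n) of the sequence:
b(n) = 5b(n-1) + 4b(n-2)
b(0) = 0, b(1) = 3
Characteristic equation: x² - 5x - 4 = 0.
Discriminant Δ = (5)² + 4·(4) = 41.
Roots r₁,₂ = (5 ± √41)/2, so r₁ = \frac{5}{2} + \frac{\sqrt{41}}{2}, r₂ = \frac{5}{2} - \frac{\sqrt{41}}{2}.
General solution: b(n) = A·r₁^n + B·r₂^n.
From the initial conditions, A + B = 0 and r₁A + r₂B = 3.
Since r₁ - r₂ = √41: A = (3 - (0)r₂)/√41 = \frac{3 \sqrt{41}}{41}, and B = 0 - A = - \frac{3 \sqrt{41}}{41}.
So b(n) = \left(\frac{3 \sqrt{41}}{41}\right)\left(\frac{5}{2} + \frac{\sqrt{41}}{2}\right)^n + \left(- \frac{3 \sqrt{41}}{41}\right)\left(\frac{5}{2} - \frac{\sqrt{41}}{2}\right)^n.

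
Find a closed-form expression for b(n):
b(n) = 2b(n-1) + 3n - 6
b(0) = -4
First-order linear with linear forcing.
Homogeneous solution: b_h(n) = A·(2)^n.
Try particular b_p(n) = pn + q. Substituting:
  pn + q = 2(p(n-1) + q) + 3n - 6.
Matching the n-coefficient: p = 2p + 3 ⇒ p = -3.
Matching constants: q = -2p + 2q - 6 ⇒ q = 0.
General: b(n) = A·(2)^n - 3 n + 0.
Apply b(0) = -4: A + 0 = -4 ⇒ A = -4.
So b(n) = - 4 \cdot 2^{n} - 3 n.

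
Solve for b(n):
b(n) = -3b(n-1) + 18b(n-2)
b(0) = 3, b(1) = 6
Characteristic equation: x² + 3x - 18 = 0, which factors as (x - (-6))(x - (3)) = 0.
Roots r₁ = -6, r₂ = 3 (distinct).
General solution: b(n) = A·(-6)^n + B·(3)^n.
From b(0) = 3: A + B = 3.
From b(1) = 6: -6A + 3B = 6.
Solving: A = \frac{1}{3}, B = \frac{8}{3}.
So b(n) = \frac{\left(-6\right)^{n}}{3} + \frac{8 \cdot 3^{n}}{3}.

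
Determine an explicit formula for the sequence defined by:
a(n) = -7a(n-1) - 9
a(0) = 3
First-order linear non-homogeneous.
Homogeneous solution: a_h(n) = A·(-7)^n.
Try constant particular solution a_p = K: K = -7K - 9 ⇒ K = - \frac{9}{8}.
General: a(n) = A·(-7)^n - \frac{9}{8}.
Apply a(0) = 3: A - \frac{9}{8} = 3 ⇒ A = \frac{33}{8}.
So a(n) = \frac{33 \left(-7\right)^{n}}{8} - \frac{9}{8}.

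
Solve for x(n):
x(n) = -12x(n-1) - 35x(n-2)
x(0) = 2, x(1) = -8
Characteristic equation: x² + 12x + 35 = 0, which factors as (x - (-7))(x - (-5)) = 0.
Roots r₁ = -7, r₂ = -5 (distinct).
General solution: x(n) = A·(-7)^n + B·(-5)^n.
From x(0) = 2: A + B = 2.
From x(1) = -8: -7A - 5B = -8.
Solving: A = -1, B = 3.
So x(n) = 3 \left(-5\right)^{n} - \left(-7\right)^{n}.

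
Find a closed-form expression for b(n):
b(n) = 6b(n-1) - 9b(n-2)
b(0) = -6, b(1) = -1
Characteristic equation: x² - 6x + 9 = 0, which is (x - (3))².
Repeated root r = 3.
General solution: b(n) = (A + Bn)·(3)^n.
From b(0) = -6: A = -6.
From b(1) = -1: (A + B)·(3) = -1 ⇒ B = \frac{17}{3}.
So b(n) = \left(\frac{17 n}{3} - 6\right) \cdot (3)^n.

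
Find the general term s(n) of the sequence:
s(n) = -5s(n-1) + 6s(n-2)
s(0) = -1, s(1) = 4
Characteristic equation: x² + 5x - 6 = 0, which factors as (x - (-6))(x - (1)) = 0.
Roots r₁ = -6, r₂ = 1 (distinct).
General solution: s(n) = A·(-6)^n + B·(1)^n.
From s(0) = -1: A + B = -1.
From s(1) = 4: -6A + B = 4.
Solving: A = - \frac{5}{7}, B = - \frac{2}{7}.
So s(n) = - \frac{5 \left(-6\right)^{n}}{7} - \frac{2}{7}.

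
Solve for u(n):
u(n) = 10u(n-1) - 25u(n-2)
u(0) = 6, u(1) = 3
Characteristic equation: x² - 10x + 25 = 0, which is (x - (5))².
Repeated root r = 5.
General solution: u(n) = (A + Bn)·(5)^n.
From u(0) = 6: A = 6.
From u(1) = 3: (A + B)·(5) = 3 ⇒ B = - \frac{27}{5}.
So u(n) = \left(6 - \frac{27 n}{5}\right) \cdot (5)^n.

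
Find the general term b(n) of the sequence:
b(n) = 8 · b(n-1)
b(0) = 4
Pure geometric recurrence with ratio 8.
By induction b(n) = b(0) · (8)^n = 4 \cdot 8^{n}.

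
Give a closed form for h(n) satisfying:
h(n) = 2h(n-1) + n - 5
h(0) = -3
First-order linear with linear forcing.
Homogeneous solution: h_h(n) = A·(2)^n.
Try particular h_p(n) = pn + q. Substituting:
  pn + q = 2(p(n-1) + q) + n - 5.
Matching the n-coefficient: p = 2p + 1 ⇒ p = -1.
Matching constants: q = -2p + 2q - 5 ⇒ q = 3.
General: h(n) = A·(2)^n - n + 3.
Apply h(0) = -3: A + 3 = -3 ⇒ A = -6.
So h(n) = - 6 \cdot 2^{n} - n + 3.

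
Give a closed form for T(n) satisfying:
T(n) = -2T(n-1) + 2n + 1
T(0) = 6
First-order linear with linear forcing.
Homogeneous solution: T_h(n) = A·(-2)^n.
Try particular T_p(n) = pn + q. Substituting:
  pn + q = -2(p(n-1) + q) + 2n + 1.
Matching the n-coefficient: p = -2p + 2 ⇒ p = \frac{2}{3}.
Matching constants: q = 2p - 2q + 1 ⇒ q = \frac{7}{9}.
General: T(n) = A·(-2)^n + \frac{2 n}{3} + \frac{7}{9}.
Apply T(0) = 6: A + \frac{7}{9} = 6 ⇒ A = \frac{47}{9}.
So T(n) = \frac{47 \left(-2\right)^{n}}{9} + \frac{2 n}{3} + \frac{7}{9}.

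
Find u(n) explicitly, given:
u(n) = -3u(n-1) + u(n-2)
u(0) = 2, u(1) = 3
Characteristic equation: x² + 3x - 1 = 0.
Discriminant Δ = (-3)² + 4·(1) = 13.
Roots r₁,₂ = (-3 ± √13)/2, so r₁ = - \frac{3}{2} + \frac{\sqrt{13}}{2}, r₂ = - \frac{\sqrt{13}}{2} - \frac{3}{2}.
General solution: u(n) = A·r₁^n + B·r₂^n.
From the initial conditions, A + B = 2 and r₁A + r₂B = 3.
Since r₁ - r₂ = √13: A = (3 - (2)r₂)/√13 = 1 + \frac{6 \sqrt{13}}{13}, and B = 2 - A = 1 - \frac{6 \sqrt{13}}{13}.
So u(n) = \left(1 + \frac{6 \sqrt{13}}{13}\right)\left(- \frac{3}{2} + \frac{\sqrt{13}}{2}\right)^n + \left(1 - \frac{6 \sqrt{13}}{13}\right)\left(- \frac{\sqrt{13}}{2} - \frac{3}{2}\right)^n.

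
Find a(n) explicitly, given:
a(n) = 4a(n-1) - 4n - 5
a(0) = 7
First-order linear with linear forcing.
Homogeneous solution: a_h(n) = A·(4)^n.
Try particular a_p(n) = pn + q. Substituting:
  pn + q = 4(p(n-1) + q) - 4n - 5.
Matching the n-coefficient: p = 4p - 4 ⇒ p = \frac{4}{3}.
Matching constants: q = -4p + 4q - 5 ⇒ q = \frac{31}{9}.
General: a(n) = A·(4)^n + \frac{4 n}{3} + \frac{31}{9}.
Apply a(0) = 7: A + \frac{31}{9} = 7 ⇒ A = \frac{32}{9}.
So a(n) = \frac{32 \cdot 4^{n}}{9} + \frac{4 n}{3} + \frac{31}{9}.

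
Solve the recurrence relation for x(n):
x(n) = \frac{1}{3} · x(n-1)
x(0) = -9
Pure geometric recurrence with ratio \frac{1}{3}.
By induction x(n) = x(0) · (\frac{1}{3})^n = - 9 \cdot 3^{- n}.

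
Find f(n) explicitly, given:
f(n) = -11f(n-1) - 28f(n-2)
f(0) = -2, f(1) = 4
Characteristic equation: x² + 11x + 28 = 0, which factors as (x - (-7))(x - (-4)) = 0.
Roots r₁ = -7, r₂ = -4 (distinct).
General solution: f(n) = A·(-7)^n + B·(-4)^n.
From f(0) = -2: A + B = -2.
From f(1) = 4: -7A - 4B = 4.
Solving: A = \frac{4}{3}, B = - \frac{10}{3}.
So f(n) = - \frac{10 \left(-4\right)^{n}}{3} + \frac{4 \left(-7\right)^{n}}{3}.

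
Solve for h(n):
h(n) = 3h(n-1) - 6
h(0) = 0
First-order linear non-homogeneous.
Homogeneous solution: h_h(n) = A·(3)^n.
Try constant particular solution h_p = K: K = 3K - 6 ⇒ K = 3.
General: h(n) = A·(3)^n + 3.
Apply h(0) = 0: A + 3 = 0 ⇒ A = -3.
So h(n) = 3 - 3 \cdot 3^{n}.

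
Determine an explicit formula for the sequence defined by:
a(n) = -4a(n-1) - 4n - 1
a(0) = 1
First-order linear with linear forcing.
Homogeneous solution: a_h(n) = A·(-4)^n.
Try particular a_p(n) = pn + q. Substituting:
  pn + q = -4(p(n-1) + q) - 4n - 1.
Matching the n-coefficient: p = -4p - 4 ⇒ p = - \frac{4}{5}.
Matching constants: q = 4p - 4q - 1 ⇒ q = - \frac{21}{25}.
General: a(n) = A·(-4)^n - \frac{4 n}{5} - \frac{21}{25}.
Apply a(0) = 1: A - \frac{21}{25} = 1 ⇒ A = \frac{46}{25}.
So a(n) = \frac{46 \left(-4\right)^{n}}{25} - \frac{4 n}{5} - \frac{21}{25}.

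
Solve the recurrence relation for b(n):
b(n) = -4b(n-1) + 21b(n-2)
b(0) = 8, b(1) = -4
Characteristic equation: x² + 4x - 21 = 0, which factors as (x - (-7))(x - (3)) = 0.
Roots r₁ = -7, r₂ = 3 (distinct).
General solution: b(n) = A·(-7)^n + B·(3)^n.
From b(0) = 8: A + B = 8.
From b(1) = -4: -7A + 3B = -4.
Solving: A = \frac{14}{5}, B = \frac{26}{5}.
So b(n) = \frac{14 \left(-7\right)^{n}}{5} + \frac{26 \cdot 3^{n}}{5}.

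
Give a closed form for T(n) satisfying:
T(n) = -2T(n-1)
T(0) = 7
This is a homogeneous first-order recurrence with ratio -2.
By induction T(n) = T(0) · (-2)^n = 7 \left(-2\right)^{n}.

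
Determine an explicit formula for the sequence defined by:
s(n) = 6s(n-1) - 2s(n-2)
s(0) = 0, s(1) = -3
Characteristic equation: x² - 6x + 2 = 0.
Discriminant Δ = (6)² + 4·(-2) = 28.
Roots r₁,₂ = (6 ± √28)/2, so r₁ = \sqrt{7} + 3, r₂ = 3 - \sqrt{7}.
General solution: s(n) = A·r₁^n + B·r₂^n.
From the initial conditions, A + B = 0 and r₁A + r₂B = -3.
Since r₁ - r₂ = √28: A = (-3 - (0)r₂)/√28 = - \frac{3 \sqrt{7}}{14}, and B = 0 - A = \frac{3 \sqrt{7}}{14}.
So s(n) = \left(- \frac{3 \sqrt{7}}{14}\right)\left(\sqrt{7} + 3\right)^n + \left(\frac{3 \sqrt{7}}{14}\right)\left(3 - \sqrt{7}\right)^n.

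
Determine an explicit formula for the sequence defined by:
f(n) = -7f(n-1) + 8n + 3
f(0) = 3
First-order linear with linear forcing.
Homogeneous solution: f_h(n) = A·(-7)^n.
Try particular f_p(n) = pn + q. Substituting:
  pn + q = -7(p(n-1) + q) + 8n + 3.
Matching the n-coefficient: p = -7p + 8 ⇒ p = 1.
Matching constants: q = 7p - 7q + 3 ⇒ q = \frac{5}{4}.
General: f(n) = A·(-7)^n + n + \frac{5}{4}.
Apply f(0) = 3: A + \frac{5}{4} = 3 ⇒ A = \frac{7}{4}.
So f(n) = \frac{7 \left(-7\right)^{n}}{4} + n + \frac{5}{4}.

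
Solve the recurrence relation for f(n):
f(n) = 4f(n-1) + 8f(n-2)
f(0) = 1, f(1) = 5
Characteristic equation: x² - 4x - 8 = 0.
Discriminant Δ = (4)² + 4·(8) = 48.
Roots r₁,₂ = (4 ± √48)/2, so r₁ = 2 + 2 \sqrt{3}, r₂ = 2 - 2 \sqrt{3}.
General solution: f(n) = A·r₁^n + B·r₂^n.
From the initial conditions, A + B = 1 and r₁A + r₂B = 5.
Since r₁ - r₂ = √48: A = (5 - (1)r₂)/√48 = \frac{\sqrt{3}}{4} + \frac{1}{2}, and B = 1 - A = \frac{1}{2} - \frac{\sqrt{3}}{4}.
So f(n) = \left(\frac{\sqrt{3}}{4} + \frac{1}{2}\right)\left(2 + 2 \sqrt{3}\right)^n + \left(\frac{1}{2} - \frac{\sqrt{3}}{4}\right)\left(2 - 2 \sqrt{3}\right)^n.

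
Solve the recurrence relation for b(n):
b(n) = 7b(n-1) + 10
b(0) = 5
First-order linear non-homogeneous.
Homogeneous solution: b_h(n) = A·(7)^n.
Try constant particular solution b_p = K: K = 7K + 10 ⇒ K = - \frac{5}{3}.
General: b(n) = A·(7)^n - \frac{5}{3}.
Apply b(0) = 5: A - \frac{5}{3} = 5 ⇒ A = \frac{20}{3}.
So b(n) = \frac{20 \cdot 7^{n}}{3} - \frac{5}{3}.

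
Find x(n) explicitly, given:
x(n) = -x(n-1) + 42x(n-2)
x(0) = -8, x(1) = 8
Characteristic equation: x² + x - 42 = 0, which factors as (x - (-7))(x - (6)) = 0.
Roots r₁ = -7, r₂ = 6 (distinct).
General solution: x(n) = A·(-7)^n + B·(6)^n.
From x(0) = -8: A + B = -8.
From x(1) = 8: -7A + 6B = 8.
Solving: A = - \frac{56}{13}, B = - \frac{48}{13}.
So x(n) = - \frac{56 \left(-7\right)^{n}}{13} - \frac{48 \cdot 6^{n}}{13}.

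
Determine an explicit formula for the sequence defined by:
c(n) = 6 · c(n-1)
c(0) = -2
Pure geometric recurrence with ratio 6.
By induction c(n) = c(0) · (6)^n = - 2 \cdot 6^{n}.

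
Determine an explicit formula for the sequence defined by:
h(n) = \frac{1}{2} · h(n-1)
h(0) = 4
Pure geometric recurrence with ratio \frac{1}{2}.
By induction h(n) = h(0) · (\frac{1}{2})^n = 4 \cdot 2^{- n}.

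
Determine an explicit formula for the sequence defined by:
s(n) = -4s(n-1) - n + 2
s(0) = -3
First-order linear with linear forcing.
Homogeneous solution: s_h(n) = A·(-4)^n.
Try particular s_p(n) = pn + q. Substituting:
  pn + q = -4(p(n-1) + q) - n + 2.
Matching the n-coefficient: p = -4p - 1 ⇒ p = - \frac{1}{5}.
Matching constants: q = 4p - 4q + 2 ⇒ q = \frac{6}{25}.
General: s(n) = A·(-4)^n - \frac{n}{5} + \frac{6}{25}.
Apply s(0) = -3: A + \frac{6}{25} = -3 ⇒ A = - \frac{81}{25}.
So s(n) = - \frac{81 \left(-4\right)^{n}}{25} - \frac{n}{5} + \frac{6}{25}.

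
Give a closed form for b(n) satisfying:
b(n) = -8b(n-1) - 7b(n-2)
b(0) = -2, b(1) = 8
Characteristic equation: x² + 8x + 7 = 0, which factors as (x - (-1))(x - (-7)) = 0.
Roots r₁ = -1, r₂ = -7 (distinct).
General solution: b(n) = A·(-1)^n + B·(-7)^n.
From b(0) = -2: A + B = -2.
From b(1) = 8: -A - 7B = 8.
Solving: A = -1, B = -1.
So b(n) = - \left(-1\right)^{n} - \left(-7\right)^{n}.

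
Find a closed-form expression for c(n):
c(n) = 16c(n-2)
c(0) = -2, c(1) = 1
Characteristic equation: x² - 16 = 0, which factors as (x - (4))(x - (-4)) = 0.
Roots r₁ = 4, r₂ = -4 (distinct).
General solution: c(n) = A·(4)^n + B·(-4)^n.
From c(0) = -2: A + B = -2.
From c(1) = 1: 4A - 4B = 1.
Solving: A = - \frac{7}{8}, B = - \frac{9}{8}.
So c(n) = - \frac{9 \left(-4\right)^{n}}{8} - \frac{7 \cdot 4^{n}}{8}.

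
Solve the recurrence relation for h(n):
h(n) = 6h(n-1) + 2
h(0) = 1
First-order linear non-homogeneous.
Homogeneous solution: h_h(n) = A·(6)^n.
Try constant particular solution h_p = K: K = 6K + 2 ⇒ K = - \frac{2}{5}.
General: h(n) = A·(6)^n - \frac{2}{5}.
Apply h(0) = 1: A - \frac{2}{5} = 1 ⇒ A = \frac{7}{5}.
So h(n) = \frac{7 \cdot 6^{n}}{5} - \frac{2}{5}.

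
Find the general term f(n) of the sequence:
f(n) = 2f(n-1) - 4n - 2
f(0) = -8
First-order linear with linear forcing.
Homogeneous solution: f_h(n) = A·(2)^n.
Try particular f_p(n) = pn + q. Substituting:
  pn + q = 2(p(n-1) + q) - 4n - 2.
Matching the n-coefficient: p = 2p - 4 ⇒ p = 4.
Matching constants: q = -2p + 2q - 2 ⇒ q = 10.
General: f(n) = A·(2)^n + 4 n + 10.
Apply f(0) = -8: A + 10 = -8 ⇒ A = -18.
So f(n) = - 18 \cdot 2^{n} + 4 n + 10.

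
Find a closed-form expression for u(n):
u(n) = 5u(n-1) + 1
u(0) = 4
First-order linear non-homogeneous.
Homogeneous solution: u_h(n) = A·(5)^n.
Try constant particular solution u_p = K: K = 5K + 1 ⇒ K = - \frac{1}{4}.
General: u(n) = A·(5)^n - \frac{1}{4}.
Apply u(0) = 4: A - \frac{1}{4} = 4 ⇒ A = \frac{17}{4}.
So u(n) = \frac{17 \cdot 5^{n}}{4} - \frac{1}{4}.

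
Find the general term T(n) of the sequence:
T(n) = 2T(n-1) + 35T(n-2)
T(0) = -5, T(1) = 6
Characteristic equation: x² - 2x - 35 = 0, which factors as (x - (7))(x - (-5)) = 0.
Roots r₁ = 7, r₂ = -5 (distinct).
General solution: T(n) = A·(7)^n + B·(-5)^n.
From T(0) = -5: A + B = -5.
From T(1) = 6: 7A - 5B = 6.
Solving: A = - \frac{19}{12}, B = - \frac{41}{12}.
So T(n) = - \frac{41 \left(-5\right)^{n}}{12} - \frac{19 \cdot 7^{n}}{12}.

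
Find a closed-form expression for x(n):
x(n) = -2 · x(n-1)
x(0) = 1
Pure geometric recurrence with ratio -2.
By induction x(n) = x(0) · (-2)^n = \left(-2\right)^{n}.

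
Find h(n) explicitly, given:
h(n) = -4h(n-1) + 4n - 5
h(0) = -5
First-order linear with linear forcing.
Homogeneous solution: h_h(n) = A·(-4)^n.
Try particular h_p(n) = pn + q. Substituting:
  pn + q = -4(p(n-1) + q) + 4n - 5.
Matching the n-coefficient: p = -4p + 4 ⇒ p = \frac{4}{5}.
Matching constants: q = 4p - 4q - 5 ⇒ q = - \frac{9}{25}.
General: h(n) = A·(-4)^n + \frac{4 n}{5} - \frac{9}{25}.
Apply h(0) = -5: A - \frac{9}{25} = -5 ⇒ A = - \frac{116}{25}.
So h(n) = - \frac{116 \left(-4\right)^{n}}{25} + \frac{4 n}{5} - \frac{9}{25}.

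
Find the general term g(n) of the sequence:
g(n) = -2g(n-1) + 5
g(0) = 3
First-order linear non-homogeneous.
Homogeneous solution: g_h(n) = A·(-2)^n.
Try constant particular solution g_p = K: K = -2K + 5 ⇒ K = \frac{5}{3}.
General: g(n) = A·(-2)^n + \frac{5}{3}.
Apply g(0) = 3: A + \frac{5}{3} = 3 ⇒ A = \frac{4}{3}.
So g(n) = \frac{4 \left(-2\right)^{n}}{3} + \frac{5}{3}.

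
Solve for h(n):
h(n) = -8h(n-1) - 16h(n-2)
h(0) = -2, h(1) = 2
Characteristic equation: x² + 8x + 16 = 0, which is (x - (-4))².
Repeated root r = -4.
General solution: h(n) = (A + Bn)·(-4)^n.
From h(0) = -2: A = -2.
From h(1) = 2: (A + B)·(-4) = 2 ⇒ B = \frac{3}{2}.
So h(n) = \left(\frac{3 n}{2} - 2\right) \cdot (-4)^n.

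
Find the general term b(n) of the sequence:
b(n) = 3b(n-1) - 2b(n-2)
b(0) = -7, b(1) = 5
Characteristic equation: x² - 3x + 2 = 0, which factors as (x - (2))(x - (1)) = 0.
Roots r₁ = 2, r₂ = 1 (distinct).
General solution: b(n) = A·(2)^n + B·(1)^n.
From b(0) = -7: A + B = -7.
From b(1) = 5: 2A + B = 5.
Solving: A = 12, B = -19.
So b(n) = 12 \cdot 2^{n} - 19.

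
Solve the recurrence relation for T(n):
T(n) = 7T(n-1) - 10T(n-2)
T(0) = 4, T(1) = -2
Characteristic equation: x² - 7x + 10 = 0, which factors as (x - (5))(x - (2)) = 0.
Roots r₁ = 5, r₂ = 2 (distinct).
General solution: T(n) = A·(5)^n + B·(2)^n.
From T(0) = 4: A + B = 4.
From T(1) = -2: 5A + 2B = -2.
Solving: A = - \frac{10}{3}, B = \frac{22}{3}.
So T(n) = \frac{22 \cdot 2^{n}}{3} - \frac{10 \cdot 5^{n}}{3}.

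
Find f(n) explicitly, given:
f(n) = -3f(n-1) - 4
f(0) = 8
First-order linear non-homogeneous.
Homogeneous solution: f_h(n) = A·(-3)^n.
Try constant particular solution f_p = K: K = -3K - 4 ⇒ K = -1.
General: f(n) = A·(-3)^n - 1.
Apply f(0) = 8: A - 1 = 8 ⇒ A = 9.
So f(n) = 9 \left(-3\right)^{n} - 1.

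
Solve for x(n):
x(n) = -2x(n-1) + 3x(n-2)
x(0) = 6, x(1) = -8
Characteristic equation: x² + 2x - 3 = 0, which factors as (x - (-3))(x - (1)) = 0.
Roots r₁ = -3, r₂ = 1 (distinct).
General solution: x(n) = A·(-3)^n + B·(1)^n.
From x(0) = 6: A + B = 6.
From x(1) = -8: -3A + B = -8.
Solving: A = \frac{7}{2}, B = \frac{5}{2}.
So x(n) = \frac{7 \left(-3\right)^{n}}{2} + \frac{5}{2}.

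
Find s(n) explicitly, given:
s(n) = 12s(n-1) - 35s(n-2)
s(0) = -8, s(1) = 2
Characteristic equation: x² - 12x + 35 = 0, which factors as (x - (5))(x - (7)) = 0.
Roots r₁ = 5, r₂ = 7 (distinct).
General solution: s(n) = A·(5)^n + B·(7)^n.
From s(0) = -8: A + B = -8.
From s(1) = 2: 5A + 7B = 2.
Solving: A = -29, B = 21.
So s(n) = - 29 \cdot 5^{n} + 21 \cdot 7^{n}.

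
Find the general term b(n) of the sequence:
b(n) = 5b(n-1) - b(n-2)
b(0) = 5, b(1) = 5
Characteristic equation: x² - 5x + 1 = 0.
Discriminant Δ = (5)² + 4·(-1) = 21.
Roots r₁,₂ = (5 ± √21)/2, so r₁ = \frac{\sqrt{21}}{2} + \frac{5}{2}, r₂ = \frac{5}{2} - \frac{\sqrt{21}}{2}.
General solution: b(n) = A·r₁^n + B·r₂^n.
From the initial conditions, A + B = 5 and r₁A + r₂B = 5.
Since r₁ - r₂ = √21: A = (5 - (5)r₂)/√21 = \frac{5}{2} - \frac{5 \sqrt{21}}{14}, and B = 5 - A = \frac{5 \sqrt{21}}{14} + \frac{5}{2}.
So b(n) = \left(\frac{5}{2} - \frac{5 \sqrt{21}}{14}\right)\left(\frac{\sqrt{21}}{2} + \frac{5}{2}\right)^n + \left(\frac{5 \sqrt{21}}{14} + \frac{5}{2}\right)\left(\frac{5}{2} - \frac{\sqrt{21}}{2}\right)^n.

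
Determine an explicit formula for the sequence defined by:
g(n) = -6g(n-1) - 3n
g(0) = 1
First-order linear with linear forcing.
Homogeneous solution: g_h(n) = A·(-6)^n.
Try particular g_p(n) = pn + q. Substituting:
  pn + q = -6(p(n-1) + q) - 3n.
Matching the n-coefficient: p = -6p - 3 ⇒ p = - \frac{3}{7}.
Matching constants: q = 6p - 6q ⇒ q = - \frac{18}{49}.
General: g(n) = A·(-6)^n - \frac{3 n}{7} - \frac{18}{49}.
Apply g(0) = 1: A - \frac{18}{49} = 1 ⇒ A = \frac{67}{49}.
So g(n) = \frac{67 \left(-6\right)^{n}}{49} - \frac{3 n}{7} - \frac{18}{49}.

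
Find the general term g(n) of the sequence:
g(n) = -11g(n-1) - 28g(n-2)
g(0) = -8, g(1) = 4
Characteristic equation: x² + 11x + 28 = 0, which factors as (x - (-7))(x - (-4)) = 0.
Roots r₁ = -7, r₂ = -4 (distinct).
General solution: g(n) = A·(-7)^n + B·(-4)^n.
From g(0) = -8: A + B = -8.
From g(1) = 4: -7A - 4B = 4.
Solving: A = \frac{28}{3}, B = - \frac{52}{3}.
So g(n) = - \frac{52 \left(-4\right)^{n}}{3} + \frac{28 \left(-7\right)^{n}}{3}.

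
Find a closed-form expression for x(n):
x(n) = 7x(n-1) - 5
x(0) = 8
First-order linear non-homogeneous.
Homogeneous solution: x_h(n) = A·(7)^n.
Try constant particular solution x_p = K: K = 7K - 5 ⇒ K = \frac{5}{6}.
General: x(n) = A·(7)^n + \frac{5}{6}.
Apply x(0) = 8: A + \frac{5}{6} = 8 ⇒ A = \frac{43}{6}.
So x(n) = \frac{43 \cdot 7^{n}}{6} + \frac{5}{6}.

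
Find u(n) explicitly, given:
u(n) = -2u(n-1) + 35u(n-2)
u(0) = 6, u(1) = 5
Characteristic equation: x² + 2x - 35 = 0, which factors as (x - (5))(x - (-7)) = 0.
Roots r₁ = 5, r₂ = -7 (distinct).
General solution: u(n) = A·(5)^n + B·(-7)^n.
From u(0) = 6: A + B = 6.
From u(1) = 5: 5A - 7B = 5.
Solving: A = \frac{47}{12}, B = \frac{25}{12}.
So u(n) = \frac{25 \left(-7\right)^{n}}{12} + \frac{47 \cdot 5^{n}}{12}.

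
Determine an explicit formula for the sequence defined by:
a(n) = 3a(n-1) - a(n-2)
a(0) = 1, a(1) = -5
Characteristic equation: x² - 3x + 1 = 0.
Discriminant Δ = (3)² + 4·(-1) = 5.
Roots r₁,₂ = (3 ± √5)/2, so r₁ = \frac{\sqrt{5}}{2} + \frac{3}{2}, r₂ = \frac{3}{2} - \frac{\sqrt{5}}{2}.
General solution: a(n) = A·r₁^n + B·r₂^n.
From the initial conditions, A + B = 1 and r₁A + r₂B = -5.
Since r₁ - r₂ = √5: A = (-5 - (1)r₂)/√5 = \frac{1}{2} - \frac{13 \sqrt{5}}{10}, and B = 1 - A = \frac{1}{2} + \frac{13 \sqrt{5}}{10}.
So a(n) = \left(\frac{1}{2} - \frac{13 \sqrt{5}}{10}\right)\left(\frac{\sqrt{5}}{2} + \frac{3}{2}\right)^n + \left(\frac{1}{2} + \frac{13 \sqrt{5}}{10}\right)\left(\frac{3}{2} - \frac{\sqrt{5}}{2}\right)^n.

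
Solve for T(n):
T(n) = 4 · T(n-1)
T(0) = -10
Pure geometric recurrence with ratio 4.
By induction T(n) = T(0) · (4)^n = - 10 \cdot 4^{n}.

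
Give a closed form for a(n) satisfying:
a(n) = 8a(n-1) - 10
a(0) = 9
First-order linear non-homogeneous.
Homogeneous solution: a_h(n) = A·(8)^n.
Try constant particular solution a_p = K: K = 8K - 10 ⇒ K = \frac{10}{7}.
General: a(n) = A·(8)^n + \frac{10}{7}.
Apply a(0) = 9: A + \frac{10}{7} = 9 ⇒ A = \frac{53}{7}.
So a(n) = \frac{53 \cdot 8^{n}}{7} + \frac{10}{7}.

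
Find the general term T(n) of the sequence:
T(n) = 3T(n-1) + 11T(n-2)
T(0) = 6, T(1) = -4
Characteristic equation: x² - 3x - 11 = 0.
Discriminant Δ = (3)² + 4·(11) = 53.
Roots r₁,₂ = (3 ± √53)/2, so r₁ = \frac{3}{2} + \frac{\sqrt{53}}{2}, r₂ = \frac{3}{2} - \frac{\sqrt{53}}{2}.
General solution: T(n) = A·r₁^n + B·r₂^n.
From the initial conditions, A + B = 6 and r₁A + r₂B = -4.
Since r₁ - r₂ = √53: A = (-4 - (6)r₂)/√53 = 3 - \frac{13 \sqrt{53}}{53}, and B = 6 - A = \frac{13 \sqrt{53}}{53} + 3.
So T(n) = \left(3 - \frac{13 \sqrt{53}}{53}\right)\left(\frac{3}{2} + \frac{\sqrt{53}}{2}\right)^n + \left(\frac{13 \sqrt{53}}{53} + 3\right)\left(\frac{3}{2} - \frac{\sqrt{53}}{2}\right)^n.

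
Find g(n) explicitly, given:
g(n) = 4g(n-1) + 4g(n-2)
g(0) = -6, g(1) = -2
Characteristic equation: x² - 4x - 4 = 0.
Discriminant Δ = (4)² + 4·(4) = 32.
Roots r₁,₂ = (4 ± √32)/2, so r₁ = 2 + 2 \sqrt{2}, r₂ = 2 - 2 \sqrt{2}.
General solution: g(n) = A·r₁^n + B·r₂^n.
From the initial conditions, A + B = -6 and r₁A + r₂B = -2.
Since r₁ - r₂ = √32: A = (-2 - (-6)r₂)/√32 = -3 + \frac{5 \sqrt{2}}{4}, and B = -6 - A = -3 - \frac{5 \sqrt{2}}{4}.
So g(n) = \left(-3 + \frac{5 \sqrt{2}}{4}\right)\left(2 + 2 \sqrt{2}\right)^n + \left(-3 - \frac{5 \sqrt{2}}{4}\right)\left(2 - 2 \sqrt{2}\right)^n.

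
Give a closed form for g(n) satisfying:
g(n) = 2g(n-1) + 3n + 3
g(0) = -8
First-order linear with linear forcing.
Homogeneous solution: g_h(n) = A·(2)^n.
Try particular g_p(n) = pn + q. Substituting:
  pn + q = 2(p(n-1) + q) + 3n + 3.
Matching the n-coefficient: p = 2p + 3 ⇒ p = -3.
Matching constants: q = -2p + 2q + 3 ⇒ q = -9.
General: g(n) = A·(2)^n - 3 n - 9.
Apply g(0) = -8: A - 9 = -8 ⇒ A = 1.
So g(n) = 2^{n} - 3 n - 9.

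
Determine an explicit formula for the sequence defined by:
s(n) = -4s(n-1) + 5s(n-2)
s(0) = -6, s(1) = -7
Characteristic equation: x² + 4x - 5 = 0, which factors as (x - (-5))(x - (1)) = 0.
Roots r₁ = -5, r₂ = 1 (distinct).
General solution: s(n) = A·(-5)^n + B·(1)^n.
From s(0) = -6: A + B = -6.
From s(1) = -7: -5A + B = -7.
Solving: A = \frac{1}{6}, B = - \frac{37}{6}.
So s(n) = \frac{\left(-5\right)^{n}}{6} - \frac{37}{6}.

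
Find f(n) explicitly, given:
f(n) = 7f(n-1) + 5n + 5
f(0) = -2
First-order linear with linear forcing.
Homogeneous solution: f_h(n) = A·(7)^n.
Try particular f_p(n) = pn + q. Substituting:
  pn + q = 7(p(n-1) + q) + 5n + 5.
Matching the n-coefficient: p = 7p + 5 ⇒ p = - \frac{5}{6}.
Matching constants: q = -7p + 7q + 5 ⇒ q = - \frac{65}{36}.
General: f(n) = A·(7)^n - \frac{5 n}{6} - \frac{65}{36}.
Apply f(0) = -2: A - \frac{65}{36} = -2 ⇒ A = - \frac{7}{36}.
So f(n) = - \frac{7 \cdot 7^{n}}{36} - \frac{5 n}{6} - \frac{65}{36}.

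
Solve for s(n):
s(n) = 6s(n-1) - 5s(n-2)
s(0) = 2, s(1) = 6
Characteristic equation: x² - 6x + 5 = 0, which factors as (x - (5))(x - (1)) = 0.
Roots r₁ = 5, r₂ = 1 (distinct).
General solution: s(n) = A·(5)^n + B·(1)^n.
From s(0) = 2: A + B = 2.
From s(1) = 6: 5A + B = 6.
Solving: A = 1, B = 1.
So s(n) = 5^{n} + 1.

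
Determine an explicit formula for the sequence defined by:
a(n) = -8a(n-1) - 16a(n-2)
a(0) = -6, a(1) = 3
Characteristic equation: x² + 8x + 16 = 0, which is (x - (-4))².
Repeated root r = -4.
General solution: a(n) = (A + Bn)·(-4)^n.
From a(0) = -6: A = -6.
From a(1) = 3: (A + B)·(-4) = 3 ⇒ B = \frac{21}{4}.
So a(n) = \left(\frac{21 n}{4} - 6\right) \cdot (-4)^n.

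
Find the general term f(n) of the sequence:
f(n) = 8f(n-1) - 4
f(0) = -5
First-order linear non-homogeneous.
Homogeneous solution: f_h(n) = A·(8)^n.
Try constant particular solution f_p = K: K = 8K - 4 ⇒ K = \frac{4}{7}.
General: f(n) = A·(8)^n + \frac{4}{7}.
Apply f(0) = -5: A + \frac{4}{7} = -5 ⇒ A = - \frac{39}{7}.
So f(n) = \frac{4}{7} - \frac{39 \cdot 8^{n}}{7}.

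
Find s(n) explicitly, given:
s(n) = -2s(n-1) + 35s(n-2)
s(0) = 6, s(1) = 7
Characteristic equation: x² + 2x - 35 = 0, which factors as (x - (-7))(x - (5)) = 0.
Roots r₁ = -7, r₂ = 5 (distinct).
General solution: s(n) = A·(-7)^n + B·(5)^n.
From s(0) = 6: A + B = 6.
From s(1) = 7: -7A + 5B = 7.
Solving: A = \frac{23}{12}, B = \frac{49}{12}.
So s(n) = \frac{23 \left(-7\right)^{n}}{12} + \frac{49 \cdot 5^{n}}{12}.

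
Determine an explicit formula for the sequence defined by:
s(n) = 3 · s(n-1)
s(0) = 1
Pure geometric recurrence with ratio 3.
By induction s(n) = s(0) · (3)^n = 3^{n}.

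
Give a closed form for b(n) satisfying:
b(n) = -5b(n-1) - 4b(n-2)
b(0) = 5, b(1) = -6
Characteristic equation: x² + 5x + 4 = 0, which factors as (x - (-4))(x - (-1)) = 0.
Roots r₁ = -4, r₂ = -1 (distinct).
General solution: b(n) = A·(-4)^n + B·(-1)^n.
From b(0) = 5: A + B = 5.
From b(1) = -6: -4A - B = -6.
Solving: A = \frac{1}{3}, B = \frac{14}{3}.
So b(n) = \frac{14 \left(-1\right)^{n}}{3} + \frac{\left(-4\right)^{n}}{3}.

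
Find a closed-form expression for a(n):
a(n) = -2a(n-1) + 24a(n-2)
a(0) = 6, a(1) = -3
Characteristic equation: x² + 2x - 24 = 0, which factors as (x - (-6))(x - (4)) = 0.
Roots r₁ = -6, r₂ = 4 (distinct).
General solution: a(n) = A·(-6)^n + B·(4)^n.
From a(0) = 6: A + B = 6.
From a(1) = -3: -6A + 4B = -3.
Solving: A = \frac{27}{10}, B = \frac{33}{10}.
So a(n) = \frac{27 \left(-6\right)^{n}}{10} + \frac{33 \cdot 4^{n}}{10}.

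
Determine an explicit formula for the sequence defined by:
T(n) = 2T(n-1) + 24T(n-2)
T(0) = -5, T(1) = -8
Characteristic equation: x² - 2x - 24 = 0, which factors as (x - (6))(x - (-4)) = 0.
Roots r₁ = 6, r₂ = -4 (distinct).
General solution: T(n) = A·(6)^n + B·(-4)^n.
From T(0) = -5: A + B = -5.
From T(1) = -8: 6A - 4B = -8.
Solving: A = - \frac{14}{5}, B = - \frac{11}{5}.
So T(n) = - \frac{11 \left(-4\right)^{n}}{5} - \frac{14 \cdot 6^{n}}{5}.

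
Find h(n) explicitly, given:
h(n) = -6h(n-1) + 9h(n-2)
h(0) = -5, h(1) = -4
Characteristic equation: x² + 6x - 9 = 0.
Discriminant Δ = (-6)² + 4·(9) = 72.
Roots r₁,₂ = (-6 ± √72)/2, so r₁ = -3 + 3 \sqrt{2}, r₂ = - 3 \sqrt{2} - 3.
General solution: h(n) = A·r₁^n + B·r₂^n.
From the initial conditions, A + B = -5 and r₁A + r₂B = -4.
Since r₁ - r₂ = √72: A = (-4 - (-5)r₂)/√72 = - \frac{5}{2} - \frac{19 \sqrt{2}}{12}, and B = -5 - A = - \frac{5}{2} + \frac{19 \sqrt{2}}{12}.
So h(n) = \left(- \frac{5}{2} - \frac{19 \sqrt{2}}{12}\right)\left(-3 + 3 \sqrt{2}\right)^n + \left(- \frac{5}{2} + \frac{19 \sqrt{2}}{12}\right)\left(- 3 \sqrt{2} - 3\right)^n.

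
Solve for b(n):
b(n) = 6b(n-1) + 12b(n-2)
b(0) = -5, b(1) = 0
Characteristic equation: x² - 6x - 12 = 0.
Discriminant Δ = (6)² + 4·(12) = 84.
Roots r₁,₂ = (6 ± √84)/2, so r₁ = 3 + \sqrt{21}, r₂ = 3 - \sqrt{21}.
General solution: b(n) = A·r₁^n + B·r₂^n.
From the initial conditions, A + B = -5 and r₁A + r₂B = 0.
Since r₁ - r₂ = √84: A = (0 - (-5)r₂)/√84 = - \frac{5}{2} + \frac{5 \sqrt{21}}{14}, and B = -5 - A = - \frac{5}{2} - \frac{5 \sqrt{21}}{14}.
So b(n) = \left(- \frac{5}{2} + \frac{5 \sqrt{21}}{14}\right)\left(3 + \sqrt{21}\right)^n + \left(- \frac{5}{2} - \frac{5 \sqrt{21}}{14}\right)\left(3 - \sqrt{21}\right)^n.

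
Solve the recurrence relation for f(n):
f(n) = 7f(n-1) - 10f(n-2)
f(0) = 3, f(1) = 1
Characteristic equation: x² - 7x + 10 = 0, which factors as (x - (5))(x - (2)) = 0.
Roots r₁ = 5, r₂ = 2 (distinct).
General solution: f(n) = A·(5)^n + B·(2)^n.
From f(0) = 3: A + B = 3.
From f(1) = 1: 5A + 2B = 1.
Solving: A = - \frac{5}{3}, B = \frac{14}{3}.
So f(n) = \frac{14 \cdot 2^{n}}{3} - \frac{5 \cdot 5^{n}}{3}.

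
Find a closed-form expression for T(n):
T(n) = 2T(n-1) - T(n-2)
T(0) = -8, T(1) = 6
Characteristic equation: x² - 2x + 1 = 0, which is (x - (1))².
Repeated root r = 1.
General solution: T(n) = (A + Bn)·(1)^n.
From T(0) = -8: A = -8.
From T(1) = 6: (A + B)·(1) = 6 ⇒ B = 14.
So T(n) = \left(14 n - 8\right) \cdot (1)^n.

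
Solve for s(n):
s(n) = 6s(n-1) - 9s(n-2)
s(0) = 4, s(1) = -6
Characteristic equation: x² - 6x + 9 = 0, which is (x - (3))².
Repeated root r = 3.
General solution: s(n) = (A + Bn)·(3)^n.
From s(0) = 4: A = 4.
From s(1) = -6: (A + B)·(3) = -6 ⇒ B = -6.
So s(n) = \left(4 - 6 n\right) \cdot (3)^n.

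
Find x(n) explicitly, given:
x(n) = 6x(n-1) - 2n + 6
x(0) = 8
First-order linear with linear forcing.
Homogeneous solution: x_h(n) = A·(6)^n.
Try particular x_p(n) = pn + q. Substituting:
  pn + q = 6(p(n-1) + q) - 2n + 6.
Matching the n-coefficient: p = 6p - 2 ⇒ p = \frac{2}{5}.
Matching constants: q = -6p + 6q + 6 ⇒ q = - \frac{18}{25}.
General: x(n) = A·(6)^n + \frac{2 n}{5} - \frac{18}{25}.
Apply x(0) = 8: A - \frac{18}{25} = 8 ⇒ A = \frac{218}{25}.
So x(n) = \frac{218 \cdot 6^{n}}{25} + \frac{2 n}{5} - \frac{18}{25}.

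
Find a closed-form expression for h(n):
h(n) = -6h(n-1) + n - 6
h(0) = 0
First-order linear with linear forcing.
Homogeneous solution: h_h(n) = A·(-6)^n.
Try particular h_p(n) = pn + q. Substituting:
  pn + q = -6(p(n-1) + q) + n - 6.
Matching the n-coefficient: p = -6p + 1 ⇒ p = \frac{1}{7}.
Matching constants: q = 6p - 6q - 6 ⇒ q = - \frac{36}{49}.
General: h(n) = A·(-6)^n + \frac{n}{7} - \frac{36}{49}.
Apply h(0) = 0: A - \frac{36}{49} = 0 ⇒ A = \frac{36}{49}.
So h(n) = \frac{36 \left(-6\right)^{n}}{49} + \frac{n}{7} - \frac{36}{49}.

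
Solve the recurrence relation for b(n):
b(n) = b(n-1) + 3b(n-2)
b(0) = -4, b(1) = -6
Characteristic equation: x² - x - 3 = 0.
Discriminant Δ = (1)² + 4·(3) = 13.
Roots r₁,₂ = (1 ± √13)/2, so r₁ = \frac{1}{2} + \frac{\sqrt{13}}{2}, r₂ = \frac{1}{2} - \frac{\sqrt{13}}{2}.
General solution: b(n) = A·r₁^n + B·r₂^n.
From the initial conditions, A + B = -4 and r₁A + r₂B = -6.
Since r₁ - r₂ = √13: A = (-6 - (-4)r₂)/√13 = -2 - \frac{4 \sqrt{13}}{13}, and B = -4 - A = -2 + \frac{4 \sqrt{13}}{13}.
So b(n) = \left(-2 - \frac{4 \sqrt{13}}{13}\right)\left(\frac{1}{2} + \frac{\sqrt{13}}{2}\right)^n + \left(-2 + \frac{4 \sqrt{13}}{13}\right)\left(\frac{1}{2} - \frac{\sqrt{13}}{2}\right)^n.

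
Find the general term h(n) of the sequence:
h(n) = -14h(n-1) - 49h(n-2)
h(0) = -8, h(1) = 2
Characteristic equation: x² + 14x + 49 = 0, which is (x - (-7))².
Repeated root r = -7.
General solution: h(n) = (A + Bn)·(-7)^n.
From h(0) = -8: A = -8.
From h(1) = 2: (A + B)·(-7) = 2 ⇒ B = \frac{54}{7}.
So h(n) = \left(\frac{54 n}{7} - 8\right) \cdot (-7)^n.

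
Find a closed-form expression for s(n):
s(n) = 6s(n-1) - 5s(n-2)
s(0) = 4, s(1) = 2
Characteristic equation: x² - 6x + 5 = 0, which factors as (x - (5))(x - (1)) = 0.
Roots r₁ = 5, r₂ = 1 (distinct).
General solution: s(n) = A·(5)^n + B·(1)^n.
From s(0) = 4: A + B = 4.
From s(1) = 2: 5A + B = 2.
Solving: A = - \frac{1}{2}, B = \frac{9}{2}.
So s(n) = \frac{9}{2} - \frac{5^{n}}{2}.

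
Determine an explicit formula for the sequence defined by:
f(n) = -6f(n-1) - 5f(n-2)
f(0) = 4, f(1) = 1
Characteristic equation: x² + 6x + 5 = 0, which factors as (x - (-1))(x - (-5)) = 0.
Roots r₁ = -1, r₂ = -5 (distinct).
General solution: f(n) = A·(-1)^n + B·(-5)^n.
From f(0) = 4: A + B = 4.
From f(1) = 1: -A - 5B = 1.
Solving: A = \frac{21}{4}, B = - \frac{5}{4}.
So f(n) = \frac{21 \left(-1\right)^{n}}{4} - \frac{5 \left(-5\right)^{n}}{4}.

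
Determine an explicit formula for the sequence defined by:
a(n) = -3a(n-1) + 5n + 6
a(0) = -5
First-order linear with linear forcing.
Homogeneous solution: a_h(n) = A·(-3)^n.
Try particular a_p(n) = pn + q. Substituting:
  pn + q = -3(p(n-1) + q) + 5n + 6.
Matching the n-coefficient: p = -3p + 5 ⇒ p = \frac{5}{4}.
Matching constants: q = 3p - 3q + 6 ⇒ q = \frac{39}{16}.
General: a(n) = A·(-3)^n + \frac{5 n}{4} + \frac{39}{16}.
Apply a(0) = -5: A + \frac{39}{16} = -5 ⇒ A = - \frac{119}{16}.
So a(n) = - \frac{119 \left(-3\right)^{n}}{16} + \frac{5 n}{4} + \frac{39}{16}.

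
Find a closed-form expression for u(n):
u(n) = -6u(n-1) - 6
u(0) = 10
First-order linear non-homogeneous.
Homogeneous solution: u_h(n) = A·(-6)^n.
Try constant particular solution u_p = K: K = -6K - 6 ⇒ K = - \frac{6}{7}.
General: u(n) = A·(-6)^n - \frac{6}{7}.
Apply u(0) = 10: A - \frac{6}{7} = 10 ⇒ A = \frac{76}{7}.
So u(n) = \frac{76 \left(-6\right)^{n}}{7} - \frac{6}{7}.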